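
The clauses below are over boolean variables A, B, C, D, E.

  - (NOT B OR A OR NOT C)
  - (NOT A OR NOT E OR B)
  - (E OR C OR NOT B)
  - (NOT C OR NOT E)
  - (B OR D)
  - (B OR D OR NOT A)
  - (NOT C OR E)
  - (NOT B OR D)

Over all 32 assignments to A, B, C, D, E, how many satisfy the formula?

Satisfying assignments:
  A=0 B=0 C=0 D=1 E=0
  A=0 B=0 C=0 D=1 E=1
  A=0 B=1 C=0 D=1 E=1
  A=1 B=0 C=0 D=1 E=0
  A=1 B=1 C=0 D=1 E=1
That's 5 in total.

5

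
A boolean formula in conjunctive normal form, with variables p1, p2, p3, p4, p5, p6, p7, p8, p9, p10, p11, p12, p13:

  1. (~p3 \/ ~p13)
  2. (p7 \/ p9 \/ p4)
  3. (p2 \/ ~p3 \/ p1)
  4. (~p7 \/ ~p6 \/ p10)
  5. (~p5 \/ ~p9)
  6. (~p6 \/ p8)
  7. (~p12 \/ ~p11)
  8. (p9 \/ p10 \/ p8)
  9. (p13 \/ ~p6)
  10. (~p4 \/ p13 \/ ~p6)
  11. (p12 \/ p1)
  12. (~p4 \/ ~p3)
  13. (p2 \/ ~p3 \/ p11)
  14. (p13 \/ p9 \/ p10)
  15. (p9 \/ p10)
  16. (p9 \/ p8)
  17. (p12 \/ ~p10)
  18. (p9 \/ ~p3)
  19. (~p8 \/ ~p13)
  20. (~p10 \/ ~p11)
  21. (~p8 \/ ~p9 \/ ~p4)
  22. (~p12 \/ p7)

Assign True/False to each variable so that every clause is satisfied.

p1=0  p2=1  p3=0  p4=0  p5=0  p6=0  p7=1  p8=0  p9=1  p10=1  p11=0  p12=1  p13=1

Check each clause:
  1. (~p13 \/ ~p3) — ~p3 is true.
  2. (p9 \/ p4 \/ p7) — p9 is true.
  3. (p1 \/ ~p3 \/ p2) — p2 is true.
  4. (~p6 \/ p10 \/ ~p7) — p10 is true.
  5. (~p9 \/ ~p5) — ~p5 is true.
  6. (p8 \/ ~p6) — ~p6 is true.
  7. (~p11 \/ ~p12) — ~p11 is true.
  8. (p9 \/ p8 \/ p10) — p9 is true.
  9. (~p6 \/ p13) — ~p6 is true.
  10. (~p6 \/ p13 \/ ~p4) — ~p6 is true.
  11. (p12 \/ p1) — p12 is true.
  12. (~p3 \/ ~p4) — ~p4 is true.
  13. (p2 \/ ~p3 \/ p11) — p2 is true.
  14. (p9 \/ p10 \/ p13) — p9 is true.
  15. (p9 \/ p10) — p9 is true.
  16. (p9 \/ p8) — p9 is true.
  17. (~p10 \/ p12) — p12 is true.
  18. (p9 \/ ~p3) — p9 is true.
  19. (~p13 \/ ~p8) — ~p8 is true.
  20. (~p10 \/ ~p11) — ~p11 is true.
  21. (~p8 \/ ~p4 \/ ~p9) — ~p8 is true.
  22. (~p12 \/ p7) — p7 is true.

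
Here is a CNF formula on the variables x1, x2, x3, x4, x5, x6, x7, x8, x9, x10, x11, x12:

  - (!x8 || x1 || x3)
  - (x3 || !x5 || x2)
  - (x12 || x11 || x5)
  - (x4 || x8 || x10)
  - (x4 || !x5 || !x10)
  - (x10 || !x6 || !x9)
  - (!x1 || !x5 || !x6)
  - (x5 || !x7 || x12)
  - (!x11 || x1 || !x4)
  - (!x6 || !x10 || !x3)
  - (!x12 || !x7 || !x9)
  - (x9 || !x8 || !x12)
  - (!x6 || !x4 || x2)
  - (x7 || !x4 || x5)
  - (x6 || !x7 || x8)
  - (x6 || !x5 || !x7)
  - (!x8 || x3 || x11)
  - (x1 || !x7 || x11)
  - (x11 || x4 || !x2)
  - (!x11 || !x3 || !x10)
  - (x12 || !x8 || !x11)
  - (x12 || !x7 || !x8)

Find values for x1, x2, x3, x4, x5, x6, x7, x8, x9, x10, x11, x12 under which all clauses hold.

x1=T, x2=T, x3=F, x4=F, x5=F, x6=F, x7=F, x8=F, x9=T, x10=T, x11=T, x12=T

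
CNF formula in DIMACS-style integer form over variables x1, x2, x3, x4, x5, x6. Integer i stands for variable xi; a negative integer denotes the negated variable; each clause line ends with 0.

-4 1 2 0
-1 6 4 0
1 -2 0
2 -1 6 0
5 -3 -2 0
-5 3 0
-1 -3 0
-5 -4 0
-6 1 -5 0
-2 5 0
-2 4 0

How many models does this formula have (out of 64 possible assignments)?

7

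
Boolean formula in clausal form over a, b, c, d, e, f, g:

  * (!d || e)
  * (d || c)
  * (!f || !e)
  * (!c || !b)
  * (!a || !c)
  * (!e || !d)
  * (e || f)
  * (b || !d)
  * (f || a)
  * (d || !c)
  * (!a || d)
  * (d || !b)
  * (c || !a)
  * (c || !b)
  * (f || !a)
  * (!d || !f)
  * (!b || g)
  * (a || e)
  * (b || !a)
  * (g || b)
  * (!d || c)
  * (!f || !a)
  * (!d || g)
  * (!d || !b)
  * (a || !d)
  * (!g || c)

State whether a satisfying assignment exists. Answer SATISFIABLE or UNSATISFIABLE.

UNSATISFIABLE

d = True:
  propagation gives e=True; an empty clause results — contradiction.
d = False:
  propagation gives c=True; an empty clause results — contradiction.
Every branch closes, so no satisfying assignment exists.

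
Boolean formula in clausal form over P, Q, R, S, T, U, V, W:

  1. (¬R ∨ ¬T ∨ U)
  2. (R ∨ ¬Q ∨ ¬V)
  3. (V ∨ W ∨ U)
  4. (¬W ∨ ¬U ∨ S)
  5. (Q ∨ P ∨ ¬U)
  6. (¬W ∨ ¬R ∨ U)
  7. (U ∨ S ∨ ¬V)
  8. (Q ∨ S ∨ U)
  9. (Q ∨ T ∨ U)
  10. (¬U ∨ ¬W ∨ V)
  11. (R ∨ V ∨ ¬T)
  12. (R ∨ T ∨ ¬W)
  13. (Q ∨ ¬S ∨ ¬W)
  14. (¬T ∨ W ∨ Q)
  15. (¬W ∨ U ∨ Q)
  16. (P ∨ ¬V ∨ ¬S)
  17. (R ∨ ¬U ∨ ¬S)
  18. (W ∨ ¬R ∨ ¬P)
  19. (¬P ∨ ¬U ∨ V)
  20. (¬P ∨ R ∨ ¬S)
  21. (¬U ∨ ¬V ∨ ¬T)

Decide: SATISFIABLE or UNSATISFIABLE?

Try P = False.
For the remaining variables, Q = True, R = True, S = False, T = False, U = True, V = False, W = False works.
So P = False, Q = True, R = True, S = False, T = False, U = True, V = False, W = False is a satisfying assignment.

SATISFIABLE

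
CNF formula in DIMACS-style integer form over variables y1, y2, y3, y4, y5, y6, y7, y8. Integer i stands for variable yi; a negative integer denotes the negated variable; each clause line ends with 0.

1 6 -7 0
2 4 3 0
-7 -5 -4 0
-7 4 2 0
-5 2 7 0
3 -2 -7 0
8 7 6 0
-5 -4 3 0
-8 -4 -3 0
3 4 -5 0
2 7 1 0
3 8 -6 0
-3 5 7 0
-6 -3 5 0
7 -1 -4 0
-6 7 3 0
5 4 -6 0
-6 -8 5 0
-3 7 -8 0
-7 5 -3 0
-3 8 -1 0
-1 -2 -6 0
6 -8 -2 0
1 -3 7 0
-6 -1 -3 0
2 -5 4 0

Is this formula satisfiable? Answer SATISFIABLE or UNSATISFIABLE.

SATISFIABLE

Branch on y1: take y1 = True.
Try y2 = False.
For the remaining variables, y3 = False, y4 = True, y5 = False, y6 = False, y7 = True, y8 = False works.
So y1 = True  y2 = False  y3 = False  y4 = True  y5 = False  y6 = False  y7 = True  y8 = False is a satisfying assignment.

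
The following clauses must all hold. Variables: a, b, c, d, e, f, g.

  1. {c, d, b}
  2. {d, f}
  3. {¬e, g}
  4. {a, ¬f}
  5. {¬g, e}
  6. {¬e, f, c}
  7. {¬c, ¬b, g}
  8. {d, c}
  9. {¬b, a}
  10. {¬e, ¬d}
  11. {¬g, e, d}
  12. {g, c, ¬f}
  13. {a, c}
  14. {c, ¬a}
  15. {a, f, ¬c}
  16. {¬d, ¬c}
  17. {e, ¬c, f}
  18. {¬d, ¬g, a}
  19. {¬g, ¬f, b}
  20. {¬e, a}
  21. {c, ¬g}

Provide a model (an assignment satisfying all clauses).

a=T, b=T, c=T, d=F, e=T, f=T, g=T

Check each clause:
  1. {c, d, b} — b is true.
  2. {f, d} — f is true.
  3. {¬e, g} — g is true.
  4. {a, ¬f} — a is true.
  5. {¬g, e} — e is true.
  6. {f, ¬e, c} — c is true.
  7. {g, ¬c, ¬b} — g is true.
  8. {c, d} — c is true.
  9. {¬b, a} — a is true.
  10. {¬d, ¬e} — ¬d is true.
  11. {¬g, d, e} — e is true.
  12. {g, c, ¬f} — c is true.
  13. {c, a} — a is true.
  14. {¬a, c} — c is true.
  15. {a, ¬c, f} — a is true.
  16. {¬c, ¬d} — ¬d is true.
  17. {¬c, f, e} — e is true.
  18. {¬g, ¬d, a} — a is true.
  19. {b, ¬g, ¬f} — b is true.
  20. {¬e, a} — a is true.
  21. {¬g, c} — c is true.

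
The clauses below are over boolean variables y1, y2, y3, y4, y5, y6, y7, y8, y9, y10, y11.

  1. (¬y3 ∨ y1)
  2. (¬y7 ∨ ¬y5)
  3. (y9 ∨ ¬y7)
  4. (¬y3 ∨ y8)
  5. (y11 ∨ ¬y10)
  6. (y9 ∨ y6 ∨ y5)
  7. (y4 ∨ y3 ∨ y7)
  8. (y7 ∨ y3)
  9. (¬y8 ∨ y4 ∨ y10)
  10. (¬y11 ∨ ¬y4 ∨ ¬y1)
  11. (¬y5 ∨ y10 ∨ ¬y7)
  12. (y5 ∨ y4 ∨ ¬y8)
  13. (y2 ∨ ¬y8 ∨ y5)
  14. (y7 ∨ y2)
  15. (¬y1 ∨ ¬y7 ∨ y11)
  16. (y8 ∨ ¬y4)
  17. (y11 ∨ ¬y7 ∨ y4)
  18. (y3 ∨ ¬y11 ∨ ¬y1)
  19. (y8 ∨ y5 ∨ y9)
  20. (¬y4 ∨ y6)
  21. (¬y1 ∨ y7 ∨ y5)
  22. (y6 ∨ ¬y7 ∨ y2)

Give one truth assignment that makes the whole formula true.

Pure literal: y2 appears only positively; assign y2 = True.
Pure literal: y9 appears only positively; assign y9 = True.
Try y1 = False.
  then y3 is forced to False.
  then y7 is forced to True.
  then y5 is forced to False.
Try y4 = False.
  then y8 is forced to False.
  then y11 is forced to True.
y6, y10 are now unconstrained; take y6 = False, y10 = False.
Every clause has at least one true literal under this assignment.

y1=False, y2=True, y3=False, y4=False, y5=False, y6=False, y7=True, y8=False, y9=True, y10=False, y11=True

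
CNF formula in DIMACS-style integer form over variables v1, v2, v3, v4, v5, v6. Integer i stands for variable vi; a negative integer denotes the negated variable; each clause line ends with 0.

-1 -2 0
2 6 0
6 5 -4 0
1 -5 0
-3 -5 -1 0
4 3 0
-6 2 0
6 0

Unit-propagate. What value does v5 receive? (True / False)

Unit clause (v6) sets v6 = True.
(NOT v6 OR v2) with v6 = True leaves only v2, so v2 = True.
(NOT v2 OR NOT v1) with v2 = True leaves only NOT v1, so v1 = False.
(v1 OR NOT v5) with v1 = False leaves only NOT v5, so v5 = False.

False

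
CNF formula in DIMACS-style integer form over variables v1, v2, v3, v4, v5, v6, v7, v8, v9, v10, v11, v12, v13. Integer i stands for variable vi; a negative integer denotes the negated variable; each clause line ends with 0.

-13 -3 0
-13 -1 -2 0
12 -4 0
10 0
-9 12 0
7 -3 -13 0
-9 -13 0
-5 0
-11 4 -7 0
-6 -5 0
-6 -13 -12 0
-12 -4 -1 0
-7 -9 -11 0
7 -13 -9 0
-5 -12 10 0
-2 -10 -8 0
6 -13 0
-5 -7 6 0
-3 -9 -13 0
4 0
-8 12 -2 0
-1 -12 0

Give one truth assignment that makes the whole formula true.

v1=0  v2=1  v3=1  v4=1  v5=0  v6=0  v7=0  v8=0  v9=0  v10=1  v11=0  v12=1  v13=0

(v10) is a unit clause, so v10 = True.
Unit propagation: (!v5) forces v5 = False.
Unit propagation: (v4) forces v4 = True.
The clause (v12) is unit: v12 must be True.
Unit propagation: (!v1) forces v1 = False.
v8 occurs only negated in the remaining clauses — set v8 = False.
Pure literal: v9 appears only negated; assign v9 = False.
Set v3 = True and propagate.
  then v13 is forced to False.
v2, v6, v7, v11 are now unconstrained; take v2 = True, v6 = False, v7 = False, v11 = False.
Every clause has at least one true literal under this assignment.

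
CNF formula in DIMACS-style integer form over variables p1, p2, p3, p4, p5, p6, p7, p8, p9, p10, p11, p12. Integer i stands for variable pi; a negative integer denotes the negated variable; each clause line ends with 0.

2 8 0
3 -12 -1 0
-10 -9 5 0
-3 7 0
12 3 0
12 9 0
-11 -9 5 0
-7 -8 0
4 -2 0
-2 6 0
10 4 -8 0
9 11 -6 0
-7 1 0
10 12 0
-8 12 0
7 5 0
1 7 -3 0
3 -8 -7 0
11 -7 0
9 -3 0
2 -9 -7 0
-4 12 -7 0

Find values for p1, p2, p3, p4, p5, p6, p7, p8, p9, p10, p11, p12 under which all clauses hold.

p1 = False, p2 = False, p3 = False, p4 = False, p5 = True, p6 = True, p7 = False, p8 = True, p9 = True, p10 = True, p11 = True, p12 = True

Check each clause:
  1. (p8 | p2) — p8 is true.
  2. (p3 | ~p1 | ~p12) — ~p1 is true.
  3. (~p9 | p5 | ~p10) — p5 is true.
  4. (~p3 | p7) — ~p3 is true.
  5. (p3 | p12) — p12 is true.
  6. (p9 | p12) — p9 is true.
  7. (p5 | ~p11 | ~p9) — p5 is true.
  8. (~p7 | ~p8) — ~p7 is true.
  9. (p4 | ~p2) — ~p2 is true.
  10. (p6 | ~p2) — p6 is true.
  11. (p10 | p4 | ~p8) — p10 is true.
  12. (p9 | p11 | ~p6) — p9 is true.
  13. (p1 | ~p7) — ~p7 is true.
  14. (p12 | p10) — p10 is true.
  15. (p12 | ~p8) — p12 is true.
  16. (p7 | p5) — p5 is true.
  17. (p1 | p7 | ~p3) — ~p3 is true.
  18. (~p7 | ~p8 | p3) — ~p7 is true.
  19. (p11 | ~p7) — ~p7 is true.
  20. (~p3 | p9) — p9 is true.
  21. (~p7 | p2 | ~p9) — ~p7 is true.
  22. (p12 | ~p4 | ~p7) — ~p7 is true.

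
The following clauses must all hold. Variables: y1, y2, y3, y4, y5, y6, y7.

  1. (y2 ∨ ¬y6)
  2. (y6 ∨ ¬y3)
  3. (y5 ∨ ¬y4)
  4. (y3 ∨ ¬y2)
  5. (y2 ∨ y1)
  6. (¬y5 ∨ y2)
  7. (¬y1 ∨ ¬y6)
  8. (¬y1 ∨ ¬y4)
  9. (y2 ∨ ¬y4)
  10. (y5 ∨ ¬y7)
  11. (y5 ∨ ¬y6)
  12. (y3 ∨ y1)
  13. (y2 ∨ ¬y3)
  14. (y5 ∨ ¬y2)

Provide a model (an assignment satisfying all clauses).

y1=F, y2=T, y3=T, y4=F, y5=T, y6=T, y7=F

Pure literal: y4 appears only negated; assign y4 = False.
y7 occurs only negated in the remaining clauses — set y7 = False.
Branch on y1: take y1 = False.
  then y2 is forced to True.
  then y3 is forced to True.
  then y6 is forced to True.
  then y5 is forced to True.
Every clause has at least one true literal under this assignment.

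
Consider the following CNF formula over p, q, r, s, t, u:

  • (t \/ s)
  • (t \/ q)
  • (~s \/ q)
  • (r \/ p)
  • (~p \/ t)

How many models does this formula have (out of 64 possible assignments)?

20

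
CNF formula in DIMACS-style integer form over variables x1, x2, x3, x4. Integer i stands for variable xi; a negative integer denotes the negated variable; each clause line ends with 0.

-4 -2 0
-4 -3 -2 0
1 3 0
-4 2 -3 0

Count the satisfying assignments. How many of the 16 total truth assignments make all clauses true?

Split on x2, then x3.
  x2=1, x3=1: remaining (x1,x4) ∈ {(0,0); (1,0)} — 2.
  x2=1, x3=0: remaining (x1,x4) ∈ {(1,0)} — 1.
  x2=0, x3=1: remaining (x1,x4) ∈ {(0,0); (1,0)} — 2.
  x2=0, x3=0: remaining (x1,x4) ∈ {(1,0); (1,1)} — 2.
Total: 2 + 1 + 2 + 2 = 7.

7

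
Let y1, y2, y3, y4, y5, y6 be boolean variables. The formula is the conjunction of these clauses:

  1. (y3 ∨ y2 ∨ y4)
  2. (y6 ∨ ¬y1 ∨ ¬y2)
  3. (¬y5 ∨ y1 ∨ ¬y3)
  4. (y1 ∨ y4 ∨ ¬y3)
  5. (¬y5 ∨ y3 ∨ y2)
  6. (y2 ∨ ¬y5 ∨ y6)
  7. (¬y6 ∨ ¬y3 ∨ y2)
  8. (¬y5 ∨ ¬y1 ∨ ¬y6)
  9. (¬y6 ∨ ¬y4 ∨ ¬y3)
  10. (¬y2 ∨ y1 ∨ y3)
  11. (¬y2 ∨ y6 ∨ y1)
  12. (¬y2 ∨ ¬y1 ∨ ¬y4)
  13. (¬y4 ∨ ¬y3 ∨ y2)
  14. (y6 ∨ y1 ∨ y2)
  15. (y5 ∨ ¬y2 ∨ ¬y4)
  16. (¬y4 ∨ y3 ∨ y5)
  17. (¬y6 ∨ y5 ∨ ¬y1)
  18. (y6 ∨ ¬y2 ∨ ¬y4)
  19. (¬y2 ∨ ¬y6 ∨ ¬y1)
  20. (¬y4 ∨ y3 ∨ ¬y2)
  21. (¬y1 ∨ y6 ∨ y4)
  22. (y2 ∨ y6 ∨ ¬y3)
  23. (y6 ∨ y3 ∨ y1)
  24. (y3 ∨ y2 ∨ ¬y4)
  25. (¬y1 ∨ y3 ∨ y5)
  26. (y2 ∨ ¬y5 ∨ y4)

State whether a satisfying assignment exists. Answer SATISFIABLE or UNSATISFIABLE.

UNSATISFIABLE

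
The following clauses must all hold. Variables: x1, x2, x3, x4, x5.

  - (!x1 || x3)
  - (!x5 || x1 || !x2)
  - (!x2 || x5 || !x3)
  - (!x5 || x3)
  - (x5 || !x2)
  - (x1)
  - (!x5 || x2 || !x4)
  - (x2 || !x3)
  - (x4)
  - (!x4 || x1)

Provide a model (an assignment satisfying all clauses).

x1 = T, x2 = T, x3 = T, x4 = T, x5 = T

The clause (x1) is unit: x1 must be True.
The clause (x3) is unit: x3 must be True.
Unit propagation: (x2) forces x2 = True.
(x5) is a unit clause, so x5 = True.
(x4) is a unit clause, so x4 = True.
Every clause has at least one true literal under this assignment.
Check each clause:
  1. (!x1 || x3) — x3 is true.
  2. (!x5 || x1 || !x2) — x1 is true.
  3. (x5 || !x3 || !x2) — x5 is true.
  4. (x3 || !x5) — x3 is true.
  5. (!x2 || x5) — x5 is true.
  6. (x1) — x1 is true.
  7. (!x5 || x2 || !x4) — x2 is true.
  8. (x2 || !x3) — x2 is true.
  9. (x4) — x4 is true.
  10. (x1 || !x4) — x1 is true.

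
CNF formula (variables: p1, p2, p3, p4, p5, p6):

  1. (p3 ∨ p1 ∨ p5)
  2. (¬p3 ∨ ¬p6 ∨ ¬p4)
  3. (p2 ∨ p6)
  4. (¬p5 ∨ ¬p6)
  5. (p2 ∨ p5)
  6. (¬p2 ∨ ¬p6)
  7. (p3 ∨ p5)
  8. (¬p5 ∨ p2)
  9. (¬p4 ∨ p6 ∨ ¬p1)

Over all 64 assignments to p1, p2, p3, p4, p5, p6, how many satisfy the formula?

Split on p5, then p6.
  p5=T, p6=T: a clause becomes empty — 0.
  p5=T, p6=F: p3 free; 3 ways for (p1,p2,p4) × 2^1 = 6.
  p5=F, p6=T: a clause becomes empty — 0.
  p5=F, p6=F: remaining (p1,p2,p3,p4) ∈ {(F,T,T,F); (F,T,T,T); (T,T,T,F)} — 3.
Total: 0 + 6 + 0 + 3 = 9.

9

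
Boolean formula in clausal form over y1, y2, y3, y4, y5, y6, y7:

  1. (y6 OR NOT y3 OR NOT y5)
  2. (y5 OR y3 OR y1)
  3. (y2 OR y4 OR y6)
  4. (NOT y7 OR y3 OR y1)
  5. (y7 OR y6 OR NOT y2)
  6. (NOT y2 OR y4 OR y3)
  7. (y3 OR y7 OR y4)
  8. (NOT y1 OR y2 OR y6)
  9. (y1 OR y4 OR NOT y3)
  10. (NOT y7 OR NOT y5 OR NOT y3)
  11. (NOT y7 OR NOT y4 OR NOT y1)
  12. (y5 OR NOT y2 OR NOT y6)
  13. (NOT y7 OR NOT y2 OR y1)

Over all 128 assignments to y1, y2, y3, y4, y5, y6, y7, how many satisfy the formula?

22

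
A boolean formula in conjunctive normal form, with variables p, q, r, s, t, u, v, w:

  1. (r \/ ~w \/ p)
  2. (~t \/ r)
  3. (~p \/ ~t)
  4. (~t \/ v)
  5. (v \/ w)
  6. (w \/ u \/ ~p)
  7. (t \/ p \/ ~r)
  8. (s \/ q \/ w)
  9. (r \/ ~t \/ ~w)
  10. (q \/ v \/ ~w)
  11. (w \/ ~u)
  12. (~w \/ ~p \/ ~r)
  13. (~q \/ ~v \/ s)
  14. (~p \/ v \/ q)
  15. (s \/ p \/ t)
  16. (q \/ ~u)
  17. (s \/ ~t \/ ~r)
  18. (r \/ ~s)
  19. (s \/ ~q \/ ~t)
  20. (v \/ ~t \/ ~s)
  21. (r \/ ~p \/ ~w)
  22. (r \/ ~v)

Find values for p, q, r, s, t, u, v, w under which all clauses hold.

p=F, q=T, r=T, s=T, t=T, u=F, v=T, w=T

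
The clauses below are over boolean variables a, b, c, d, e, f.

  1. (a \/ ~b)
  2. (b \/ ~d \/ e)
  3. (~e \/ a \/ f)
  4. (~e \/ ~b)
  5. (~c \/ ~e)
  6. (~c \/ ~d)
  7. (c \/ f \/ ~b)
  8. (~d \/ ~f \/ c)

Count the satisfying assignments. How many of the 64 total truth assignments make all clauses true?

Split on b, then c.
  b=1, c=1: remaining (a,d,e,f) ∈ {(1,0,0,0); (1,0,0,1)} — 2.
  b=1, c=0: remaining (a,d,e,f) ∈ {(1,0,0,1)} — 1.
  b=0, c=1: remaining (a,d,e,f) ∈ {(0,0,0,0); (0,0,0,1); (1,0,0,0); (1,0,0,1)} — 4.
  b=0, c=0: 8 of the 16 assignments to (a,d,e,f) work.
Total: 2 + 1 + 4 + 8 = 15.

15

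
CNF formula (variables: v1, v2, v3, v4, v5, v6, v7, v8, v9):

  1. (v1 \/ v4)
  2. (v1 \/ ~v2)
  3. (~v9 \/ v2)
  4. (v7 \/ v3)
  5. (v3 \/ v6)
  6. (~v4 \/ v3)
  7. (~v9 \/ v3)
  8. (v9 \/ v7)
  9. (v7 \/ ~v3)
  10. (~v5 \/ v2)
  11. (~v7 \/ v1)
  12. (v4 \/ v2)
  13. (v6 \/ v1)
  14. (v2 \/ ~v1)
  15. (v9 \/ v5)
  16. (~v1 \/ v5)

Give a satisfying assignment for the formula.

v1 = T  v2 = T  v3 = T  v4 = T  v5 = T  v6 = F  v7 = T  v8 = F  v9 = T

Check each clause:
  1. (v1 \/ v4) — v1 is true.
  2. (~v2 \/ v1) — v1 is true.
  3. (v2 \/ ~v9) — v2 is true.
  4. (v7 \/ v3) — v3 is true.
  5. (v3 \/ v6) — v3 is true.
  6. (~v4 \/ v3) — v3 is true.
  7. (~v9 \/ v3) — v3 is true.
  8. (v9 \/ v7) — v9 is true.
  9. (v7 \/ ~v3) — v7 is true.
  10. (~v5 \/ v2) — v2 is true.
  11. (v1 \/ ~v7) — v1 is true.
  12. (v2 \/ v4) — v2 is true.
  13. (v1 \/ v6) — v1 is true.
  14. (v2 \/ ~v1) — v2 is true.
  15. (v9 \/ v5) — v9 is true.
  16. (v5 \/ ~v1) — v5 is true.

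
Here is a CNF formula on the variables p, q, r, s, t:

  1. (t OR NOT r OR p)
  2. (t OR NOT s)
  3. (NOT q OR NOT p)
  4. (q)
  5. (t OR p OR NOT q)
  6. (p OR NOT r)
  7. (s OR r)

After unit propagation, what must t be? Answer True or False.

(q) stands alone — q = True.
In (NOT q OR NOT p), NOT q is now false; NOT p must hold, so p = False.
From (NOT q OR p OR t) and p = False, q = True: t = True.

True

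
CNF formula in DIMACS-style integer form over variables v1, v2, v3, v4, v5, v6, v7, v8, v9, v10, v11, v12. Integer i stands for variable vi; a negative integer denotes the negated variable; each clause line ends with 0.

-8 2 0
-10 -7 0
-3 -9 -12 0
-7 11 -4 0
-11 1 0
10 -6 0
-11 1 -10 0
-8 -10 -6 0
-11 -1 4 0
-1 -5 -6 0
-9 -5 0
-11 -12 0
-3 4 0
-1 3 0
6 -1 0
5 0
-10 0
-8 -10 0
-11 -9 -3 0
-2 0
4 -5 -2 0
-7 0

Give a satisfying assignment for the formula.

(v5) is a unit clause, so v5 = True.
The clause (¬v9) is unit: v9 must be False.
Unit propagation: (¬v10) forces v10 = False.
Unit propagation: (¬v6) forces v6 = False.
Unit propagation: (¬v1) forces v1 = False.
(¬v11) is a unit clause, so v11 = False.
(¬v2) is a unit clause, so v2 = False.
The clause (¬v8) is unit: v8 must be False.
The clause (¬v7) is unit: v7 must be False.
Pure literal: v3 appears only negated; assign v3 = False.
Pure literal: v4 appears only positively; assign v4 = True.
v12 is now unconstrained; take v12 = False.
Check each clause:
  1. {v2, ¬v8} — ¬v8 is true.
  2. {¬v10, ¬v7} — ¬v7 is true.
  3. {¬v9, ¬v12, ¬v3} — ¬v12 is true.
  4. {v11, ¬v4, ¬v7} — ¬v7 is true.
  5. {v1, ¬v11} — ¬v11 is true.
  6. {v10, ¬v6} — ¬v6 is true.
  7. {v1, ¬v10, ¬v11} — ¬v11 is true.
  8. {¬v10, ¬v6, ¬v8} — ¬v8 is true.
  9. {v4, ¬v11, ¬v1} — v4 is true.
  10. {¬v5, ¬v1, ¬v6} — ¬v6 is true.
  11. {¬v5, ¬v9} — ¬v9 is true.
  12. {¬v12, ¬v11} — ¬v12 is true.
  13. {v4, ¬v3} — v4 is true.
  14. {¬v1, v3} — ¬v1 is true.
  15. {v6, ¬v1} — ¬v1 is true.
  16. {v5} — v5 is true.
  17. {¬v10} — ¬v10 is true.
  18. {¬v10, ¬v8} — ¬v8 is true.
  19. {¬v11, ¬v9, ¬v3} — ¬v11 is true.
  20. {¬v2} — ¬v2 is true.
  21. {v4, ¬v2, ¬v5} — v4 is true.
  22. {¬v7} — ¬v7 is true.

v1 = F, v2 = F, v3 = F, v4 = T, v5 = T, v6 = F, v7 = F, v8 = F, v9 = F, v10 = F, v11 = F, v12 = F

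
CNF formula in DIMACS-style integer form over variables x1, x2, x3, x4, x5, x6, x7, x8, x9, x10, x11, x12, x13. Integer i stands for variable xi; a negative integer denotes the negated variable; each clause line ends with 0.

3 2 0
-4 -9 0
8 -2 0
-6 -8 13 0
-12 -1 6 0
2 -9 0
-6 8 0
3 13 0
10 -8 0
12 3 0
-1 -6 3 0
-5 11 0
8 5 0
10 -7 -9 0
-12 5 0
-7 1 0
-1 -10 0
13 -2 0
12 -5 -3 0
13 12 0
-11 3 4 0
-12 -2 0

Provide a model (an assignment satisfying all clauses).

Pure literal: x7 appears only negated; assign x7 = False.
x9 occurs only negated in the remaining clauses — set x9 = False.
Branch on x1: take x1 = False.
Branch on x2: take x2 = False.
  then x3 is forced to True.
Set x5 = False and propagate.
  then x8 is forced to True.
  then x10 is forced to True.
  then x12 is forced to False.
  then x13 is forced to True.
x4, x6, x11 are now unconstrained; take x4 = True, x6 = True, x11 = True.

x1=False, x2=False, x3=True, x4=True, x5=False, x6=True, x7=False, x8=True, x9=False, x10=True, x11=True, x12=False, x13=True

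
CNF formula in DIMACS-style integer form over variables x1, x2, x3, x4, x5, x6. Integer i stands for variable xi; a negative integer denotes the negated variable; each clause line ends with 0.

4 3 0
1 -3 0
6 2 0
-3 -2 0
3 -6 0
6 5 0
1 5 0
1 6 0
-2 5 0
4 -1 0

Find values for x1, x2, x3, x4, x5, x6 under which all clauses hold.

x4 occurs only positively in the remaining clauses — set x4 = True.
x5 occurs only positively in the remaining clauses — set x5 = True.
Try x1 = True.
The remaining clauses are satisfied by x2 = False, x3 = True, x6 = True.
Every clause has at least one true literal under this assignment.

x1=True, x2=False, x3=True, x4=True, x5=True, x6=True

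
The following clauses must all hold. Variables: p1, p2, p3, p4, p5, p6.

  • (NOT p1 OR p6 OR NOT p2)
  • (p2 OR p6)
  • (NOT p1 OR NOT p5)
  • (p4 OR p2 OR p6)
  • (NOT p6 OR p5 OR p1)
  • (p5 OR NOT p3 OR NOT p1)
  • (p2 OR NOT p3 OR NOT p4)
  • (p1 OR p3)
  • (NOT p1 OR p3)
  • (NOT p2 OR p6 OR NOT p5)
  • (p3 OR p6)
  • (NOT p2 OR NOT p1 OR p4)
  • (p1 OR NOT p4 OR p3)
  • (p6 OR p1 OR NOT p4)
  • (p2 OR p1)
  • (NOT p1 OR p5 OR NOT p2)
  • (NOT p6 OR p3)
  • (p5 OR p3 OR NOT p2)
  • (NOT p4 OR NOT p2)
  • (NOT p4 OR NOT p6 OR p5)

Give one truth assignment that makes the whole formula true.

p1=F, p2=T, p3=T, p4=F, p5=T, p6=T

Branch on p1: take p1 = False.
  then p3 is forced to True.
  then p2 is forced to True.
  then p4 is forced to False.
Try p5 = True.
  then p6 is forced to True.
Check each clause:
  1. (NOT p2 OR NOT p1 OR p6) — NOT p1 is true.
  2. (p2 OR p6) — p2 is true.
  3. (NOT p5 OR NOT p1) — NOT p1 is true.
  4. (p4 OR p2 OR p6) — p2 is true.
  5. (p1 OR p5 OR NOT p6) — p5 is true.
  6. (NOT p1 OR p5 OR NOT p3) — p5 is true.
  7. (NOT p3 OR NOT p4 OR p2) — p2 is true.
  8. (p3 OR p1) — p3 is true.
  9. (p3 OR NOT p1) — p3 is true.
  10. (NOT p2 OR NOT p5 OR p6) — p6 is true.
  11. (p3 OR p6) — p3 is true.
  12. (p4 OR NOT p2 OR NOT p1) — NOT p1 is true.
  13. (p1 OR NOT p4 OR p3) — p3 is true.
  14. (p6 OR NOT p4 OR p1) — NOT p4 is true.
  15. (p2 OR p1) — p2 is true.
  16. (NOT p1 OR NOT p2 OR p5) — p5 is true.
  17. (NOT p6 OR p3) — p3 is true.
  18. (p5 OR NOT p2 OR p3) — p3 is true.
  19. (NOT p2 OR NOT p4) — NOT p4 is true.
  20. (NOT p6 OR NOT p4 OR p5) — NOT p4 is true.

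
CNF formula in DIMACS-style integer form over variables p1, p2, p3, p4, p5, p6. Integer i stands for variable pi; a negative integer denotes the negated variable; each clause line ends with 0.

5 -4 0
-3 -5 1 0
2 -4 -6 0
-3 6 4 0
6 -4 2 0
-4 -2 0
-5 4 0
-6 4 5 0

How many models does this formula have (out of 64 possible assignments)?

The models are:
  p1=0 p2=0 p3=0 p4=0 p5=0 p6=0
  p1=0 p2=1 p3=0 p4=0 p5=0 p6=0
  p1=1 p2=0 p3=0 p4=0 p5=0 p6=0
  p1=1 p2=1 p3=0 p4=0 p5=0 p6=0
That's 4 in total.

4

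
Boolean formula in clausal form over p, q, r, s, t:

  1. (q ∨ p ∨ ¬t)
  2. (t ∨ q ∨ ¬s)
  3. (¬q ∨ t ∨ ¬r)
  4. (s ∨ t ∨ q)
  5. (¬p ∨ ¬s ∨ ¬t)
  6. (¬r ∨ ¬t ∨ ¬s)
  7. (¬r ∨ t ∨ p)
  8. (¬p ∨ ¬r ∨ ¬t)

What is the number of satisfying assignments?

9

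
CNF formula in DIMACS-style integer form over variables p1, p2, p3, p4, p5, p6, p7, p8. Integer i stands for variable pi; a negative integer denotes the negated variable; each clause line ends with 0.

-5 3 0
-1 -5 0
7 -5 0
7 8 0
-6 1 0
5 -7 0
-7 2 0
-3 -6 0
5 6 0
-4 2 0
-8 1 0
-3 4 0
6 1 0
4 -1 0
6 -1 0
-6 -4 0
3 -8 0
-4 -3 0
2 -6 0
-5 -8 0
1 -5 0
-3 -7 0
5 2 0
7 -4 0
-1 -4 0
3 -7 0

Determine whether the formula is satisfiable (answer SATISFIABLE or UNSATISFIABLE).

UNSATISFIABLE

p1 = True:
  propagation gives p5=False, p7=False, p8=True, p6=True; an empty clause results — contradiction.
p1 = False:
  propagation gives p6=False; an empty clause results — contradiction.
Every branch closes, so no satisfying assignment exists.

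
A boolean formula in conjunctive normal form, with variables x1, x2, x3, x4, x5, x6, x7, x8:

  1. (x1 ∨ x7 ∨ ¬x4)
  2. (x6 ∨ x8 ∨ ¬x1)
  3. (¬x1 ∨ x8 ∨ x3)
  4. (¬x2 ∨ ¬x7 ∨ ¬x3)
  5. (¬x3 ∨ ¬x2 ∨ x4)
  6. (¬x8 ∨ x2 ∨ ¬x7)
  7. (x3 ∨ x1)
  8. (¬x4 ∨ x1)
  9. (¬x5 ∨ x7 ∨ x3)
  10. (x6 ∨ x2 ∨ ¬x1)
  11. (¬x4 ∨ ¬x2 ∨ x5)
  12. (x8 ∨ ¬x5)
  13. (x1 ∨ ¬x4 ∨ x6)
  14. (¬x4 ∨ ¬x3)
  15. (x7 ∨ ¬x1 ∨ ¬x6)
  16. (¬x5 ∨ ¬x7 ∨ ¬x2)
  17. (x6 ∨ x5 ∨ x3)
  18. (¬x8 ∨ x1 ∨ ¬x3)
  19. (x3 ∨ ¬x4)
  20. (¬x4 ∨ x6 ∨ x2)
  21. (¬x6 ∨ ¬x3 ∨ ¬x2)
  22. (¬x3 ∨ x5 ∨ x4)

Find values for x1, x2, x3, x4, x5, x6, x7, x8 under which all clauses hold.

x1=T  x2=T  x3=F  x4=F  x5=F  x6=T  x7=T  x8=T

Check each clause:
  1. (x7 ∨ x1 ∨ ¬x4) — x1 is true.
  2. (x6 ∨ ¬x1 ∨ x8) — x8 is true.
  3. (x8 ∨ x3 ∨ ¬x1) — x8 is true.
  4. (¬x7 ∨ ¬x2 ∨ ¬x3) — ¬x3 is true.
  5. (x4 ∨ ¬x2 ∨ ¬x3) — ¬x3 is true.
  6. (¬x7 ∨ ¬x8 ∨ x2) — x2 is true.
  7. (x3 ∨ x1) — x1 is true.
  8. (¬x4 ∨ x1) — x1 is true.
  9. (x3 ∨ x7 ∨ ¬x5) — ¬x5 is true.
  10. (x2 ∨ ¬x1 ∨ x6) — x2 is true.
  11. (x5 ∨ ¬x2 ∨ ¬x4) — ¬x4 is true.
  12. (x8 ∨ ¬x5) — x8 is true.
  13. (x1 ∨ x6 ∨ ¬x4) — x1 is true.
  14. (¬x4 ∨ ¬x3) — ¬x4 is true.
  15. (¬x6 ∨ ¬x1 ∨ x7) — x7 is true.
  16. (¬x5 ∨ ¬x7 ∨ ¬x2) — ¬x5 is true.
  17. (x3 ∨ x5 ∨ x6) — x6 is true.
  18. (x1 ∨ ¬x8 ∨ ¬x3) — x1 is true.
  19. (x3 ∨ ¬x4) — ¬x4 is true.
  20. (x6 ∨ ¬x4 ∨ x2) — x2 is true.
  21. (¬x3 ∨ ¬x2 ∨ ¬x6) — ¬x3 is true.
  22. (x4 ∨ ¬x3 ∨ x5) — ¬x3 is true.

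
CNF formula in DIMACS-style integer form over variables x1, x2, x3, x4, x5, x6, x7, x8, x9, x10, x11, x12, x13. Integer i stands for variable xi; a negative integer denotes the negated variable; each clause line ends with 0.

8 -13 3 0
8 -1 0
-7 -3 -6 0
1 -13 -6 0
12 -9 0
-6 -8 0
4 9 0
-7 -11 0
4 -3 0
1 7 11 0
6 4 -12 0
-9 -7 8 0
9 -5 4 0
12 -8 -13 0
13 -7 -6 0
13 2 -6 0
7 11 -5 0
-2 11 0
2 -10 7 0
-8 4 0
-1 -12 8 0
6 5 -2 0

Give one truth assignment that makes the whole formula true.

x4 occurs only positively in the remaining clauses — set x4 = True.
Set x1 = True and propagate.
  then x8 is forced to True.
  then x6 is forced to False.
The remaining clauses are satisfied by x2 = False, x3 = False, x5 = True, x7 = True, x9 = False, x10 = True, x11 = False, x12 = True, x13 = True.

x1=T  x2=F  x3=F  x4=T  x5=T  x6=F  x7=T  x8=T  x9=F  x10=T  x11=F  x12=T  x13=T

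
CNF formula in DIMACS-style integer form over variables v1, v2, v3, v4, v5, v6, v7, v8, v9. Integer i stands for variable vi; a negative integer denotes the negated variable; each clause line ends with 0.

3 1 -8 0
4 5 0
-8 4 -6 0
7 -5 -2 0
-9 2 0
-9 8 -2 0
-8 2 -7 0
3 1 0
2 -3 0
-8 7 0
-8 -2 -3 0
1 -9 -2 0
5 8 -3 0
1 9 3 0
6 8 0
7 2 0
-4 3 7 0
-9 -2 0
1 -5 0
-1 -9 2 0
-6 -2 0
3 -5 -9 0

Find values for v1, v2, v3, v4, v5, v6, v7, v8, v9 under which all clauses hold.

v1=True, v2=True, v3=False, v4=True, v5=False, v6=False, v7=True, v8=True, v9=False

Try v1 = True.
Set v2 = True and propagate.
  then v9 is forced to False.
  then v6 is forced to False.
  then v8 is forced to True.
  then v7 is forced to True.
  then v3 is forced to False.
Branch on v4: take v4 = True.
v5 is now unconstrained; take v5 = False.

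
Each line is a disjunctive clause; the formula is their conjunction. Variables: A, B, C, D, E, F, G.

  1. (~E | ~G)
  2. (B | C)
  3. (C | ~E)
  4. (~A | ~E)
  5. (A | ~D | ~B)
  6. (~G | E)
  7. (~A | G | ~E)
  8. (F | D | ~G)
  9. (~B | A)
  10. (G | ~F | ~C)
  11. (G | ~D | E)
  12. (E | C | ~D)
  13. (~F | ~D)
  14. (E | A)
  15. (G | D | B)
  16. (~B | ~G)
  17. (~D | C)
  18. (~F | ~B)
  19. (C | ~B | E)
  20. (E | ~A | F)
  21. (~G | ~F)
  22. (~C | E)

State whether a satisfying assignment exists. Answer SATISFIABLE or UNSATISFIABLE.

Try A = False.
  then B is forced to False.
  then C is forced to True.
  then E is forced to True.
  then G is forced to False.
  then F is forced to False.
  then D is forced to True.
So A=F, B=F, C=T, D=T, E=T, F=F, G=F is a satisfying assignment.

SATISFIABLE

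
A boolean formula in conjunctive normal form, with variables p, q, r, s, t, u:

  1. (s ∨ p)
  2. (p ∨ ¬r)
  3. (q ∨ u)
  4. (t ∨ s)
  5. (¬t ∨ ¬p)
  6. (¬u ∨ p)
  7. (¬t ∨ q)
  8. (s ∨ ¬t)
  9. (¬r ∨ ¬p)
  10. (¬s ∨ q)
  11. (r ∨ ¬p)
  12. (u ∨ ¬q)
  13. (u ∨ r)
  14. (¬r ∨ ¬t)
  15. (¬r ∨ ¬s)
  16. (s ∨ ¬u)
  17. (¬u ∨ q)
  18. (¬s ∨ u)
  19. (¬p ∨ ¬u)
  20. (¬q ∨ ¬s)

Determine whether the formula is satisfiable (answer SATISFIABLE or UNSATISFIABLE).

UNSATISFIABLE

s = True:
  propagation gives q=True; an empty clause results — contradiction.
s = False:
  propagation gives p=True, t=True; an empty clause results — contradiction.
Every branch closes, so no satisfying assignment exists.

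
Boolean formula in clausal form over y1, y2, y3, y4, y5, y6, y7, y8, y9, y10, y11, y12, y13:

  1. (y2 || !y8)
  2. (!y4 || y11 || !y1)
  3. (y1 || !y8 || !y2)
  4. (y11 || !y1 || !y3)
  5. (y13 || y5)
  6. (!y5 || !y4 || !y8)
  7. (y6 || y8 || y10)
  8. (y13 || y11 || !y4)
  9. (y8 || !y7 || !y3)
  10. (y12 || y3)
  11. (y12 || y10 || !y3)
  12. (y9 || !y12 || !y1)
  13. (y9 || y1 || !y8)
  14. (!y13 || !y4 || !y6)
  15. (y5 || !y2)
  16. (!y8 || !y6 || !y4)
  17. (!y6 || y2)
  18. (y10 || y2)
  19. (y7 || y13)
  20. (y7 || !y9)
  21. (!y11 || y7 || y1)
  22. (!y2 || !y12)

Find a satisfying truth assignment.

y1 = True  y2 = False  y3 = True  y4 = False  y5 = False  y6 = False  y7 = False  y8 = False  y9 = False  y10 = True  y11 = True  y12 = False  y13 = True

Pure literal: y4 appears only negated; assign y4 = False.
y10 occurs only positively in the remaining clauses — set y10 = True.
Set y1 = True and propagate.
Try y2 = False.
  then y8 is forced to False.
  then y6 is forced to False.
Set y3 = True and propagate.
  then y11 is forced to True.
  then y7 is forced to False.
  then y13 is forced to True.
  then y9 is forced to False.
  then y12 is forced to False.
y5 is now unconstrained; take y5 = False.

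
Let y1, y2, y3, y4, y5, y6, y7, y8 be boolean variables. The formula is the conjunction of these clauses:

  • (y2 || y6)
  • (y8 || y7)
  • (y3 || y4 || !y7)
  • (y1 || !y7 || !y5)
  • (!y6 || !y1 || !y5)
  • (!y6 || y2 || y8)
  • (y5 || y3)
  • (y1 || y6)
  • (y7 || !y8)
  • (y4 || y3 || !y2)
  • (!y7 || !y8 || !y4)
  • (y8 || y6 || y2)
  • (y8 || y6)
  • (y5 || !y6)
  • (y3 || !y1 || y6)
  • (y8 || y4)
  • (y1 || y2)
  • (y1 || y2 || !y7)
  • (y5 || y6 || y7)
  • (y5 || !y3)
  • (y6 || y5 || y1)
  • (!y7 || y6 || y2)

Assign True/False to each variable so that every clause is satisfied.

y1 = True, y2 = True, y3 = True, y4 = False, y5 = True, y6 = False, y7 = True, y8 = True

Branch on y1: take y1 = True.
Try y2 = True.
For the remaining variables, y3 = True, y4 = False, y5 = True, y6 = False, y7 = True, y8 = True works.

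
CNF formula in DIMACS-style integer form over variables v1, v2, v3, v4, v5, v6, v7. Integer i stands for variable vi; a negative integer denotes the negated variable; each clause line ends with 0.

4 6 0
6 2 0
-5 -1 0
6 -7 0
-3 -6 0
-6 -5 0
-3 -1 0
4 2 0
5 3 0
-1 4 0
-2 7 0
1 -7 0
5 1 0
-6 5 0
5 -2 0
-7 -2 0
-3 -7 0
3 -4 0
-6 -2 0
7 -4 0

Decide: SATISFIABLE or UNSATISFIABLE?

UNSATISFIABLE

v6 = True:
  propagation gives v3=False, v5=False; an empty clause results — contradiction.
v6 = False:
  propagation gives v4=True, v2=True, v7=False; an empty clause results — contradiction.
Every branch closes, so no satisfying assignment exists.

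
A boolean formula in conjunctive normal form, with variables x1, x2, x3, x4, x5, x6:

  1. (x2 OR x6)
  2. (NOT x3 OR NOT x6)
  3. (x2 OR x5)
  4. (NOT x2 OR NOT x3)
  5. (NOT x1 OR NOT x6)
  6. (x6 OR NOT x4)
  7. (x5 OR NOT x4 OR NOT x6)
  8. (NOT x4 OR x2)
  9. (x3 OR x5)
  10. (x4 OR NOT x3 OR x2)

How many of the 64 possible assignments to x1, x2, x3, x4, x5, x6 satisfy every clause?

5

The models are:
  x1=0 x2=0 x3=0 x4=0 x5=1 x6=1
  x1=0 x2=1 x3=0 x4=0 x5=1 x6=0
  x1=0 x2=1 x3=0 x4=0 x5=1 x6=1
  x1=0 x2=1 x3=0 x4=1 x5=1 x6=1
  x1=1 x2=1 x3=0 x4=0 x5=1 x6=0
That's 5 in total.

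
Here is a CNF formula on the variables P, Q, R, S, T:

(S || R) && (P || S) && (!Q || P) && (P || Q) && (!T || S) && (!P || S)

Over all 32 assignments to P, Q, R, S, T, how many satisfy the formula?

8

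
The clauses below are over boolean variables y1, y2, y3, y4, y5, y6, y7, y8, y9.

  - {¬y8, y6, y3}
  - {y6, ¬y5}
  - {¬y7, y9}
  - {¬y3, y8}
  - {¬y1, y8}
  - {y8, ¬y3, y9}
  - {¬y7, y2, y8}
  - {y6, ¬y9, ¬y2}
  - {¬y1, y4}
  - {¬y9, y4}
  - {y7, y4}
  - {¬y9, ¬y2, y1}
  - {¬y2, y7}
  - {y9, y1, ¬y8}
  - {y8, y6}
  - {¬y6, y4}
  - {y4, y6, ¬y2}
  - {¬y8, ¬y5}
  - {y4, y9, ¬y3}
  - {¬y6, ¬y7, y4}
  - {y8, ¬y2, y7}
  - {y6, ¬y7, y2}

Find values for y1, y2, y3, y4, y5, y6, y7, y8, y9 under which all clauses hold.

Pure literal: y4 appears only positively; assign y4 = True.
Pure literal: y5 appears only negated; assign y5 = False.
Try y1 = False.
The remaining clauses are satisfied by y2 = False, y3 = False, y6 = True, y7 = False, y8 = False, y9 = False.

y1 = 0, y2 = 0, y3 = 0, y4 = 1, y5 = 0, y6 = 1, y7 = 0, y8 = 0, y9 = 0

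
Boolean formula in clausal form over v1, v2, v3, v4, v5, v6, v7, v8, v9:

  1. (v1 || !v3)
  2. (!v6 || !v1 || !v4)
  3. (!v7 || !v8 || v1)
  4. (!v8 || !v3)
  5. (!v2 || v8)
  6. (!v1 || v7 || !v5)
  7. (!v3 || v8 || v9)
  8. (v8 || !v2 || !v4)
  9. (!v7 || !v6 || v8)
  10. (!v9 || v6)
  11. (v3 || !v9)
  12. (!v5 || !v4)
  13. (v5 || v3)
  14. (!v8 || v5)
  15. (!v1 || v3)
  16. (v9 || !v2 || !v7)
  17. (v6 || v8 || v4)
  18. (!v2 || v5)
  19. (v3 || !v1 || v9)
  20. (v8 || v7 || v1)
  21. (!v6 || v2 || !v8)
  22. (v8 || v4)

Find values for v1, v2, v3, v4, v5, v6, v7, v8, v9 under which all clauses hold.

v1=False  v2=True  v3=False  v4=False  v5=True  v6=False  v7=False  v8=True  v9=False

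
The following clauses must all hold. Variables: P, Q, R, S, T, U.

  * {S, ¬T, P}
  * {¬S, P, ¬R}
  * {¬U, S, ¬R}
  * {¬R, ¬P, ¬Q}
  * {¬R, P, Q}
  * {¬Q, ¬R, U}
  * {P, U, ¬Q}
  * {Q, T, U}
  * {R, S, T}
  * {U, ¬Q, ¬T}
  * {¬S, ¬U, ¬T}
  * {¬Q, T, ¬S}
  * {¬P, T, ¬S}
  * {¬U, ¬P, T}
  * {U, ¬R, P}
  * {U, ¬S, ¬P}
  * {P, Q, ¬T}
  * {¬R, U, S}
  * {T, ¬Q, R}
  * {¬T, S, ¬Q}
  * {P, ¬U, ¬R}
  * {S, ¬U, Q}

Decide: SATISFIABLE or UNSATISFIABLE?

SATISFIABLE

Branch on P: take P = False.
Set Q = False and propagate.
  then R is forced to False.
  then T is forced to False.
  then U is forced to True.
  then S is forced to True.
So P = False, Q = False, R = False, S = True, T = False, U = True is a satisfying assignment.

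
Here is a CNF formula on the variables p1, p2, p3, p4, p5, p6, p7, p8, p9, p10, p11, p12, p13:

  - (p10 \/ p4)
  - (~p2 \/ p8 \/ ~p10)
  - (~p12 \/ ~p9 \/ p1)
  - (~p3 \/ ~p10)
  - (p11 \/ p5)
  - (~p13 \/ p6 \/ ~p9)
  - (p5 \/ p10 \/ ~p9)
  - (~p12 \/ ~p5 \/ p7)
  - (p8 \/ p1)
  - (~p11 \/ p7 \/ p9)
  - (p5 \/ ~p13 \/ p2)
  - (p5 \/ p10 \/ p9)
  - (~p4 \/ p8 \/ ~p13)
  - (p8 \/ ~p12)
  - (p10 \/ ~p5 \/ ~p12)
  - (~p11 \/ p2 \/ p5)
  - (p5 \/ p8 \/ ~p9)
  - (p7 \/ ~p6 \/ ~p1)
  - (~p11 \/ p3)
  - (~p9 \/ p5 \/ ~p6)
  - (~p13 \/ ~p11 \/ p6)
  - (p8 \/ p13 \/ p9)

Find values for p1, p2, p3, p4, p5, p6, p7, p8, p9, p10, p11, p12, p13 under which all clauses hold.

p1=F  p2=T  p3=F  p4=F  p5=T  p6=T  p7=T  p8=T  p9=T  p10=T  p11=F  p12=F  p13=T

Pure literal: p7 appears only positively; assign p7 = True.
p8 occurs only positively in the remaining clauses — set p8 = True.
Try p1 = False.
Set p2 = True and propagate.
Try p3 = False.
  then p11 is forced to False.
  then p5 is forced to True.
For the remaining variables, p4 = False, p6 = True, p9 = True, p10 = True, p12 = False, p13 = True works.
Every clause has at least one true literal under this assignment.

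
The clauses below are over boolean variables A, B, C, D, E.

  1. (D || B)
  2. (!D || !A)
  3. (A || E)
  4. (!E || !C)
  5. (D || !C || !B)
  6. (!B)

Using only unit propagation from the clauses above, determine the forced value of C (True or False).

(!B) is a unit clause: B = False.
(D || B): since B = False, the clause reduces to (D). D = True.
From (!D || !A) and D = True: A = False.
(E || A) with A = False leaves only E, so E = True.
(!C || !E): since E = True, the clause reduces to (!C). C = False.

False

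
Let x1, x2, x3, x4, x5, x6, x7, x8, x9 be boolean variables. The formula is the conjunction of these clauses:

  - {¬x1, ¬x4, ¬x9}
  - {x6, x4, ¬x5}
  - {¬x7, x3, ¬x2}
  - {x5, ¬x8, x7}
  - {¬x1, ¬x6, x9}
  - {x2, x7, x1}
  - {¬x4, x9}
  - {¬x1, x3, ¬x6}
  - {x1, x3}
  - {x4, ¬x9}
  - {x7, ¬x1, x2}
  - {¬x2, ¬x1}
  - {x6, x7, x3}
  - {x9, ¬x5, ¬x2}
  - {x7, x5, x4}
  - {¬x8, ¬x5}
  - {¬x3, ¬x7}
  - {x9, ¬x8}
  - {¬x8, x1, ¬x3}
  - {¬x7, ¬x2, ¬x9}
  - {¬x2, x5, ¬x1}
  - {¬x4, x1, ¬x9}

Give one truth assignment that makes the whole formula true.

x1=T, x2=F, x3=F, x4=F, x5=F, x6=F, x7=T, x8=F, x9=F

Check each clause:
  1. {¬x1, ¬x4, ¬x9} — ¬x4 is true.
  2. {¬x5, x6, x4} — ¬x5 is true.
  3. {¬x7, ¬x2, x3} — ¬x2 is true.
  4. {¬x8, x5, x7} — ¬x8 is true.
  5. {¬x1, ¬x6, x9} — ¬x6 is true.
  6. {x2, x1, x7} — x1 is true.
  7. {¬x4, x9} — ¬x4 is true.
  8. {x3, ¬x6, ¬x1} — ¬x6 is true.
  9. {x3, x1} — x1 is true.
  10. {¬x9, x4} — ¬x9 is true.
  11. {¬x1, x2, x7} — x7 is true.
  12. {¬x2, ¬x1} — ¬x2 is true.
  13. {x6, x7, x3} — x7 is true.
  14. {¬x5, ¬x2, x9} — ¬x5 is true.
  15. {x4, x7, x5} — x7 is true.
  16. {¬x8, ¬x5} — ¬x8 is true.
  17. {¬x3, ¬x7} — ¬x3 is true.
  18. {x9, ¬x8} — ¬x8 is true.
  19. {x1, ¬x8, ¬x3} — ¬x8 is true.
  20. {¬x2, ¬x7, ¬x9} — ¬x2 is true.
  21. {x5, ¬x2, ¬x1} — ¬x2 is true.
  22. {¬x4, x1, ¬x9} — x1 is true.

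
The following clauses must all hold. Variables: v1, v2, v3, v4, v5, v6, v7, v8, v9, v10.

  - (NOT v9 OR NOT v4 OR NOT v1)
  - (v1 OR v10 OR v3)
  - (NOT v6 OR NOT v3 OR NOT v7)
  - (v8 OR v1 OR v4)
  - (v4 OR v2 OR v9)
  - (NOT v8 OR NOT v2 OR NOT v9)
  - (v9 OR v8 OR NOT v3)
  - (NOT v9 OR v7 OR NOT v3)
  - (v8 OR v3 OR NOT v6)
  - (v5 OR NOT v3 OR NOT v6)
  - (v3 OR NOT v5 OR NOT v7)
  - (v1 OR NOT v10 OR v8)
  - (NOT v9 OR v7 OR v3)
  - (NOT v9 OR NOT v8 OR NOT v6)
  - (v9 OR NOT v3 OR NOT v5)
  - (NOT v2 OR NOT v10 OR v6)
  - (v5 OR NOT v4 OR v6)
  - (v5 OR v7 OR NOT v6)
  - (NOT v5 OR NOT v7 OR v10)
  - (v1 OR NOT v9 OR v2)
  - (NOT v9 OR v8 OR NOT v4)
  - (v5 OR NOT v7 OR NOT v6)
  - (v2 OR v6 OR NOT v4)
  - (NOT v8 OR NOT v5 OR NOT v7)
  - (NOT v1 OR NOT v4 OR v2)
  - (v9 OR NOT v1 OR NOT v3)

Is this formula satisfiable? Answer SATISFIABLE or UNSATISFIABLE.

Try v1 = True.
For the remaining variables, v2 = True, v3 = False, v4 = False, v5 = False, v6 = False, v7 = True, v8 = False, v9 = False, v10 = False works.
So v1=True, v2=True, v3=False, v4=False, v5=False, v6=False, v7=True, v8=False, v9=False, v10=False is a satisfying assignment.

SATISFIABLE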